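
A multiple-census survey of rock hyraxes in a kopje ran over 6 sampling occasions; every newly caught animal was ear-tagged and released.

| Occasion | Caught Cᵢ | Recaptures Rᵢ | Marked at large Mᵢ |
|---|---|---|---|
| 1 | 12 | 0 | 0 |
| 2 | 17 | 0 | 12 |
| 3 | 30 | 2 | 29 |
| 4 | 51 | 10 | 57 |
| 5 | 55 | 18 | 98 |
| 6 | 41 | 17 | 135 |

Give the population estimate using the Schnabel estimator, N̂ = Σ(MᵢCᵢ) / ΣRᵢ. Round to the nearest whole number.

Σ MᵢCᵢ = 0·12 + 12·17 + 29·30 + 57·51 + 98·55 + 135·41 = 0 + 204 + 870 + 2907 + 5390 + 5535 = 14906
Σ Rᵢ = 0 + 0 + 2 + 10 + 18 + 17 = 47
N̂ = 14906 / 47 ≈ 317.1 → 317

N ≈ 317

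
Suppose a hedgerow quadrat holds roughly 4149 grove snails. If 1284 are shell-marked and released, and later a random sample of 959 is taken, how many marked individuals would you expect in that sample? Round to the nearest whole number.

Expected recaptures E[R] = M·C / N.
E[R] = 1284 × 959 / 4149 = 1231356 / 4149 ≈ 296.8 → 297

expected recaptures ≈ 297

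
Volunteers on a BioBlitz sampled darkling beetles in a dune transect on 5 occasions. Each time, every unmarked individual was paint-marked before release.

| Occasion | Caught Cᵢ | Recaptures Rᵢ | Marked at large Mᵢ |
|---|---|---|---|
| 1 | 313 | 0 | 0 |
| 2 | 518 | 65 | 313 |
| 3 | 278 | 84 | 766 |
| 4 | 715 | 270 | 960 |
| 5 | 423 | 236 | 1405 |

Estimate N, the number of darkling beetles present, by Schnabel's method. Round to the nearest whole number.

N ≈ 2528

Σ MᵢCᵢ = 0·313 + 313·518 + 766·278 + 960·715 + 1405·423 = 0 + 162134 + 212948 + 686400 + 594315 = 1655797
Σ Rᵢ = 0 + 65 + 84 + 270 + 236 = 655
N̂ = 1655797 / 655 ≈ 2527.9 → 2528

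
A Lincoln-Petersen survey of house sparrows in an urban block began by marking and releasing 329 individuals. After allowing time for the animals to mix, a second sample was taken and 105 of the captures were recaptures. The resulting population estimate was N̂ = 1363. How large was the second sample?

C = 435

From N = M·C/R: C = N·R / M = 1363·105 / 329 = 143115 / 329 = 435.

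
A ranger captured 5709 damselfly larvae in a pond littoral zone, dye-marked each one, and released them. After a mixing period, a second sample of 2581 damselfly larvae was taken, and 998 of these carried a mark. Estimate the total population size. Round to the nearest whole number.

N ≈ 14,764

If marked individuals mix randomly, R/C ≈ M/N, giving N ≈ M·C/R.
N = (5709 × 2581) / 998 = 14734929 / 998 ≈ 14764.46 → 14764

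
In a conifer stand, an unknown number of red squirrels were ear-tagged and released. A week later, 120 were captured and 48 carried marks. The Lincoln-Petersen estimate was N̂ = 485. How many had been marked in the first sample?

M = 194

From N = M·C/R: M = N·R / C = 485·48 / 120 = 23280 / 120 = 194.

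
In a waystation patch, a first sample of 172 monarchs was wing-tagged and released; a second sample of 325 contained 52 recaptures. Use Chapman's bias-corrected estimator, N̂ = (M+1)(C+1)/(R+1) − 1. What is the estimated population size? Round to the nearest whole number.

N̂ = (172+1)(325+1)/(52+1) − 1 = 173·326/53 − 1
= 56398/53 − 1 ≈ 1064.1 − 1 ≈ 1063.1 → 1063

N ≈ 1063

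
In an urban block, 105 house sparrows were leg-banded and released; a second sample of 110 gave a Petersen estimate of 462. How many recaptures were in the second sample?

R = 25

From N = M·C/R: R = M·C / N = 105·110 / 462 = 11550 / 462 = 25.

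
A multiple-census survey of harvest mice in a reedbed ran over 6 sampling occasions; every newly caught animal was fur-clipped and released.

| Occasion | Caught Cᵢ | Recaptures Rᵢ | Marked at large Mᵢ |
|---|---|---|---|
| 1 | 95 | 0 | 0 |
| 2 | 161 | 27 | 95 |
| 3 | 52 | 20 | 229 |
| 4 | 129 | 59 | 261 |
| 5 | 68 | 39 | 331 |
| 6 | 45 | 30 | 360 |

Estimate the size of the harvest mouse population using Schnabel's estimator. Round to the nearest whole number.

Σ MᵢCᵢ = 0·95 + 95·161 + 229·52 + 261·129 + 331·68 + 360·45 = 0 + 15295 + 11908 + 33669 + 22508 + 16200 = 99580
Σ Rᵢ = 0 + 27 + 20 + 59 + 39 + 30 = 175
N̂ = 99580 / 175 ≈ 569.0 → 569

N ≈ 569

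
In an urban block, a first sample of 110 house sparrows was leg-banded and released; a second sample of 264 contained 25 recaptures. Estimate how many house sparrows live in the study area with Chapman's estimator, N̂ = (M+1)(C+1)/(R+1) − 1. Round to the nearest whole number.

N ≈ 1130

N̂ = (110+1)(264+1)/(25+1) − 1 = 111·265/26 − 1
= 29415/26 − 1 ≈ 1131.3 − 1 ≈ 1130.3 → 1130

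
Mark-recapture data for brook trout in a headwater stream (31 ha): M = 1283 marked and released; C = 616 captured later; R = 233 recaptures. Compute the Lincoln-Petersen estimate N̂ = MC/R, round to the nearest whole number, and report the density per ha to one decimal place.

N̂ = 1283·616/233 = 790328/233 ≈ 3392.0 → 3392
Density = N̂ / area = 3392 / 31 ≈ 109.42 → 109.4 per ha

density ≈ 109.4 brook trout per ha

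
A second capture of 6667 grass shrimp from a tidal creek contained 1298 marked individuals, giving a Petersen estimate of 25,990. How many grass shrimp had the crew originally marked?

From N = M·C/R: M = N·R / C = 25990·1298 / 6667 = 33735020 / 6667 = 5060.

M = 5060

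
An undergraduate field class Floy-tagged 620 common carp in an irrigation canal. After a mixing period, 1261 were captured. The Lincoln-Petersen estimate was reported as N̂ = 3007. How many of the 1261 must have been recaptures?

R = 260

From N = M·C/R: R = M·C / N = 620·1261 / 3007 = 781820 / 3007 = 260.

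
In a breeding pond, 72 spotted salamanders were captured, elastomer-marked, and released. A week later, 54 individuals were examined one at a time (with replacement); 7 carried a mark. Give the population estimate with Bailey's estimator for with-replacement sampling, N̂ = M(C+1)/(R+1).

N̂ = 72·(54+1)/(7+1) = 72·55/8 = 3960/8 = 495

N = 495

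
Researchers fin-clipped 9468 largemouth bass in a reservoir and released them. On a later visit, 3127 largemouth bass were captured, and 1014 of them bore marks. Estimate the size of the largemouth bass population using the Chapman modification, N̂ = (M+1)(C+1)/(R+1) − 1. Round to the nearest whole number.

N̂ = (9468+1)(3127+1)/(1014+1) − 1 = 9469·3128/1015 − 1
= 29619032/1015 − 1 ≈ 29181.3 − 1 ≈ 29180.3 → 29180

N ≈ 29,180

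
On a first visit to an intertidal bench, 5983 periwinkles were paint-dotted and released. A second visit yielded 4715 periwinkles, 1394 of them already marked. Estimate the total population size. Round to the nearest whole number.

N = (5983 × 4715) / 1394 = 28209845 / 1394 ≈ 20236.6 → 20237

N ≈ 20,237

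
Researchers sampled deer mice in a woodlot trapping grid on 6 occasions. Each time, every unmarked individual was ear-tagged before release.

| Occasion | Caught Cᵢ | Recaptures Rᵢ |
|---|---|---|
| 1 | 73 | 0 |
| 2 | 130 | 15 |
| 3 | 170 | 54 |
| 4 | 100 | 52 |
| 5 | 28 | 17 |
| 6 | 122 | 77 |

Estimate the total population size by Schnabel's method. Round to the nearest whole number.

Marked at large before each occasion: Mᵢ = Σⱼ<ᵢ (Cⱼ − Rⱼ) → M1=0, M2=73, M3=188, M4=304, M5=352, M6=363
Σ MᵢCᵢ = 0·73 + 73·130 + 188·170 + 304·100 + 352·28 + 363·122 = 0 + 9490 + 31960 + 30400 + 9856 + 44286 = 125992
Σ Rᵢ = 0 + 15 + 54 + 52 + 17 + 77 = 215
N̂ = 125992 / 215 ≈ 586.0 → 586

N ≈ 586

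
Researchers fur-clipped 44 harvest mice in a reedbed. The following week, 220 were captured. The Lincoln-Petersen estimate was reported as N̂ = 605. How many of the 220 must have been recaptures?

From N = M·C/R: R = M·C / N = 44·220 / 605 = 9680 / 605 = 16.

R = 16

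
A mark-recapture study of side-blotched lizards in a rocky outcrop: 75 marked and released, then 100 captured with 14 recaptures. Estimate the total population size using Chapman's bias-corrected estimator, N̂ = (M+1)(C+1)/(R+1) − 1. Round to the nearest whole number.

N ≈ 511

N̂ = (75+1)(100+1)/(14+1) − 1 = 76·101/15 − 1
= 7676/15 − 1 ≈ 511.7 − 1 ≈ 510.7 → 511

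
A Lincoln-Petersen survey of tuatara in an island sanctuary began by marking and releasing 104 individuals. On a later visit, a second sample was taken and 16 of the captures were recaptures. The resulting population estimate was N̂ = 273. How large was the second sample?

C = 42

From N = M·C/R: C = N·R / M = 273·16 / 104 = 4368 / 104 = 42.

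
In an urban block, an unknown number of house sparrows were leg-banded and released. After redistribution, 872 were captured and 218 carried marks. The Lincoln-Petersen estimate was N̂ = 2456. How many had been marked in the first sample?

M = 614

From N = M·C/R: M = N·R / C = 2456·218 / 872 = 535408 / 872 = 614.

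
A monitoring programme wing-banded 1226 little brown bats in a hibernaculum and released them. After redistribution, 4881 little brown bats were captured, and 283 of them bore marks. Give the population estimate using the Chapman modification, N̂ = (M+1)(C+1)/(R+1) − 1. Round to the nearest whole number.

N̂ = (1226+1)(4881+1)/(283+1) − 1 = 1227·4882/284 − 1
= 5990214/284 − 1 ≈ 21092.3 − 1 ≈ 21091.3 → 21091

N ≈ 21,091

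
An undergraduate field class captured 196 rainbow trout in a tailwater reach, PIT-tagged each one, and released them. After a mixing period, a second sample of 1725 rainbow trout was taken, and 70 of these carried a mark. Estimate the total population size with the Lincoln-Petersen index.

The marked fraction in the recapture sample should equal the marked fraction in the population: 70/1725 = 196/N.
N = (196 × 1725) / 70 = 338100 / 70 = 4830

N = 4830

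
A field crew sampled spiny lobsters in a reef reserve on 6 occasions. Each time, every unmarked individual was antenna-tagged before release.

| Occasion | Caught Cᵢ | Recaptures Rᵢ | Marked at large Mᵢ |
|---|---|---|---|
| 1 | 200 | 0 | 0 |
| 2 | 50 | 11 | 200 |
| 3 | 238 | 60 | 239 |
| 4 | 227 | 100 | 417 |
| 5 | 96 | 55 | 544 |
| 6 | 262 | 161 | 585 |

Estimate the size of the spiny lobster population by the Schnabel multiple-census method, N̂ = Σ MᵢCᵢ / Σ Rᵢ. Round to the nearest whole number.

Σ MᵢCᵢ = 0·200 + 200·50 + 239·238 + 417·227 + 544·96 + 585·262 = 0 + 10000 + 56882 + 94659 + 52224 + 153270 = 367035
Σ Rᵢ = 0 + 11 + 60 + 100 + 55 + 161 = 387
N̂ = 367035 / 387 ≈ 948.4 → 948

N ≈ 948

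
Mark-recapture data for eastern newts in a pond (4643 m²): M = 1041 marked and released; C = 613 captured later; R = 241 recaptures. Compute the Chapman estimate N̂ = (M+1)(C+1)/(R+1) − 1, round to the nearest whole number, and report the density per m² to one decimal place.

N̂ = 1042·614/242 − 1 = 639788/242 − 1 ≈ 2642.8 → 2643
Density = N̂ / area = 2643 / 4643 ≈ 0.57 → 0.6 per m²

density ≈ 0.6 eastern newts per m²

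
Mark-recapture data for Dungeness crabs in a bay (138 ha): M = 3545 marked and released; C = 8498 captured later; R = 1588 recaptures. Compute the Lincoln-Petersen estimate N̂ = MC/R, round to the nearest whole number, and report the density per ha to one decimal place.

density ≈ 137.5 Dungeness crabs per ha

N̂ = 3545·8498/1588 = 30125410/1588 ≈ 18970.7 → 18971
Density = N̂ / area = 18971 / 138 ≈ 137.47 → 137.5 per ha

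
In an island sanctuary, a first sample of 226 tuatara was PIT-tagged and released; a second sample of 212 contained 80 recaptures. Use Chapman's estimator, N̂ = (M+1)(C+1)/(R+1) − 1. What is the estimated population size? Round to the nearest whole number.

N ≈ 596

N̂ = (226+1)(212+1)/(80+1) − 1 = 227·213/81 − 1
= 48351/81 − 1 ≈ 596.9 − 1 ≈ 595.9 → 596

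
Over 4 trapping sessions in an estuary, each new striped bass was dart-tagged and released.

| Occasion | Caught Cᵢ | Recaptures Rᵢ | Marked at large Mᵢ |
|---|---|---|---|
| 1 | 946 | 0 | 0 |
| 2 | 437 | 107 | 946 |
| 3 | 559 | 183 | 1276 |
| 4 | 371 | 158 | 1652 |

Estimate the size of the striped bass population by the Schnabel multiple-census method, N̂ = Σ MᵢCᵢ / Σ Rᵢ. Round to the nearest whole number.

N ≈ 3883

Σ MᵢCᵢ = 0·946 + 946·437 + 1276·559 + 1652·371 = 0 + 413402 + 713284 + 612892 = 1739578
Σ Rᵢ = 0 + 107 + 183 + 158 = 448
N̂ = 1739578 / 448 ≈ 3883.0 → 3883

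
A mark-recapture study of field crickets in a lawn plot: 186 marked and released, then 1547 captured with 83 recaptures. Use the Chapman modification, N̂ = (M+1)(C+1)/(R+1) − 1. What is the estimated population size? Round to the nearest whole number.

N̂ = (186+1)(1547+1)/(83+1) − 1 = 187·1548/84 − 1
= 289476/84 − 1 ≈ 3446.1 − 1 ≈ 3445.1 → 3445

N ≈ 3445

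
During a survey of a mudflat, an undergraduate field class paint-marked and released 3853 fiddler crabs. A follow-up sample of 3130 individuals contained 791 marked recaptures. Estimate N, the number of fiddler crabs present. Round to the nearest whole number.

N = (3853 × 3130) / 791 = 12059890 / 791 ≈ 15246.4 → 15246

N ≈ 15,246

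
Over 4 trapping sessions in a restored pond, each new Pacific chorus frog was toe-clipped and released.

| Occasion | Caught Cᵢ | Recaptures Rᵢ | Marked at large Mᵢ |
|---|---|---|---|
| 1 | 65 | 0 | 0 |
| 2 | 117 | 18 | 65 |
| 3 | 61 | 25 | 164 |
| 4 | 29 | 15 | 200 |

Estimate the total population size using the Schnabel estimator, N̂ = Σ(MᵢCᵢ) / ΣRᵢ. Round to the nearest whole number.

N ≈ 404

Σ MᵢCᵢ = 0·65 + 65·117 + 164·61 + 200·29 = 0 + 7605 + 10004 + 5800 = 23409
Σ Rᵢ = 0 + 18 + 25 + 15 = 58
N̂ = 23409 / 58 ≈ 403.6 → 404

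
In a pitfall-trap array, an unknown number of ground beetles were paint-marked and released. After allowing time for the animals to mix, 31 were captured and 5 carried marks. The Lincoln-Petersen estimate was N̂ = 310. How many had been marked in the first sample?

From N = M·C/R: M = N·R / C = 310·5 / 31 = 1550 / 31 = 50.

M = 50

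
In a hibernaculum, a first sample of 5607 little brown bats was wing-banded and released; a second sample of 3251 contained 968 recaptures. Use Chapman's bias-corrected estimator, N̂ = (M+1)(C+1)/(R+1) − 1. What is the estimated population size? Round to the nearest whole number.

N̂ = (5607+1)(3251+1)/(968+1) − 1 = 5608·3252/969 − 1
= 18237216/969 − 1 ≈ 18820.7 − 1 ≈ 18819.7 → 18820

N ≈ 18,820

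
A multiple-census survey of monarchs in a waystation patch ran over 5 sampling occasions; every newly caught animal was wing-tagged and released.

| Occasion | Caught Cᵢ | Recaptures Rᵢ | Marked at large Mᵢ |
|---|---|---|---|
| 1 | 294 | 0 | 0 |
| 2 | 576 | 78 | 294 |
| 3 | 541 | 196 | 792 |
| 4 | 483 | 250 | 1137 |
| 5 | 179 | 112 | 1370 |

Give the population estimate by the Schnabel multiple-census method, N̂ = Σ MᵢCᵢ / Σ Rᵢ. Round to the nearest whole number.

Σ MᵢCᵢ = 0·294 + 294·576 + 792·541 + 1137·483 + 1370·179 = 0 + 169344 + 428472 + 549171 + 245230 = 1392217
Σ Rᵢ = 0 + 78 + 196 + 250 + 112 = 636
N̂ = 1392217 / 636 ≈ 2189.0 → 2189

N ≈ 2189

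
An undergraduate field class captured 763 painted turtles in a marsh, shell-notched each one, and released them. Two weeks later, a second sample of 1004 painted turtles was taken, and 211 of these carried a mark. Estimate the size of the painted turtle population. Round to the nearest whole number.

N ≈ 3631

N = (763 × 1004) / 211 = 766052 / 211 ≈ 3630.6 → 3631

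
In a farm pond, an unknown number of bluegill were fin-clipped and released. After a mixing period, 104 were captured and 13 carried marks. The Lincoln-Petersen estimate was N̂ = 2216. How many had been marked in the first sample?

From N = M·C/R: M = N·R / C = 2216·13 / 104 = 28808 / 104 = 277.

M = 277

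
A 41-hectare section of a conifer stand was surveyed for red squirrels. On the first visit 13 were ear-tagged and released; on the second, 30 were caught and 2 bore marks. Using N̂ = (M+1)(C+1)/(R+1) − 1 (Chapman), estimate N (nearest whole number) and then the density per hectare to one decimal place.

density ≈ 3.5 red squirrels per hectare

N̂ = 14·31/3 − 1 = 434/3 − 1 ≈ 143.7 → 144
Density = N̂ / area = 144 / 41 ≈ 3.51 → 3.5 per hectare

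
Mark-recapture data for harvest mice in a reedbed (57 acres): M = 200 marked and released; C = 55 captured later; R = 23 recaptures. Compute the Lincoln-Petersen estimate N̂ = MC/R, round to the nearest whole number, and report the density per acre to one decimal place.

density ≈ 8.4 harvest mice per acre

N̂ = 200·55/23 = 11000/23 ≈ 478.3 → 478
Density = N̂ / area = 478 / 57 ≈ 8.39 → 8.4 per acre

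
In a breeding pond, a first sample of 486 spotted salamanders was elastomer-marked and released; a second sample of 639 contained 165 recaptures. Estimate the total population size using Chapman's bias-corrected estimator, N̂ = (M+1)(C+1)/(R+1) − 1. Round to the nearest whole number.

N ≈ 1877

N̂ = (486+1)(639+1)/(165+1) − 1 = 487·640/166 − 1
= 311680/166 − 1 ≈ 1877.6 − 1 ≈ 1876.6 → 1877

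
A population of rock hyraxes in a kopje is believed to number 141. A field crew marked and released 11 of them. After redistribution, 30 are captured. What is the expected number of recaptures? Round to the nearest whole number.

Expected recaptures E[R] = M·C / N.
E[R] = 11 × 30 / 141 = 330 / 141 ≈ 2.3 → 2

expected recaptures ≈ 2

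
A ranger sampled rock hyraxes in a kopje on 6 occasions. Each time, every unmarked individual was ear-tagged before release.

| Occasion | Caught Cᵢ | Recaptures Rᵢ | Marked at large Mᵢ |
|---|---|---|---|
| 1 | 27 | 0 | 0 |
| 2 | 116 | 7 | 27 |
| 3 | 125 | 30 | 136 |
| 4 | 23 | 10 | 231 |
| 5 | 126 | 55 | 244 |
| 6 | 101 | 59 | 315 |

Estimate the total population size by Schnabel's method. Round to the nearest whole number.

Σ MᵢCᵢ = 0·27 + 27·116 + 136·125 + 231·23 + 244·126 + 315·101 = 0 + 3132 + 17000 + 5313 + 30744 + 31815 = 88004
Σ Rᵢ = 0 + 7 + 30 + 10 + 55 + 59 = 161
N̂ = 88004 / 161 ≈ 546.6 → 547

N ≈ 547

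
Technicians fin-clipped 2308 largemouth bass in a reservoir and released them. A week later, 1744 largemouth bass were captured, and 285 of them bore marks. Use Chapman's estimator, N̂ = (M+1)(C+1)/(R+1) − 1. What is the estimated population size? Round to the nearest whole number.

N ≈ 14,087

N̂ = (2308+1)(1744+1)/(285+1) − 1 = 2309·1745/286 − 1
= 4029205/286 − 1 ≈ 14088.1 − 1 ≈ 14087.1 → 14087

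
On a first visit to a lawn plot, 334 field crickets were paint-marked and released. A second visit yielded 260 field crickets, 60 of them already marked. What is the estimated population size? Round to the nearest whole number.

If marked individuals mix randomly, R/C ≈ M/N, giving N ≈ M·C/R.
N = (334 × 260) / 60 = 86840 / 60 ≈ 1447.3 → 1447

N ≈ 1447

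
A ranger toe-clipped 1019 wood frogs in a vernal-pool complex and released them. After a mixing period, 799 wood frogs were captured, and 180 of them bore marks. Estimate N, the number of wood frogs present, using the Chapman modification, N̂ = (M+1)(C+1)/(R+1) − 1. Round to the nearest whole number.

N̂ = (1019+1)(799+1)/(180+1) − 1 = 1020·800/181 − 1
= 816000/181 − 1 ≈ 4508.3 − 1 ≈ 4507.3 → 4507

N ≈ 4507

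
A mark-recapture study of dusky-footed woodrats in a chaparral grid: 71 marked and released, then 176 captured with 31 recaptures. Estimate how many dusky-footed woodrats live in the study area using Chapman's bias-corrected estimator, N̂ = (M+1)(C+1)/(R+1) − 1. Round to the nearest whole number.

N̂ = (71+1)(176+1)/(31+1) − 1 = 72·177/32 − 1
= 12744/32 − 1 ≈ 398.2 − 1 ≈ 397.2 → 397

N ≈ 397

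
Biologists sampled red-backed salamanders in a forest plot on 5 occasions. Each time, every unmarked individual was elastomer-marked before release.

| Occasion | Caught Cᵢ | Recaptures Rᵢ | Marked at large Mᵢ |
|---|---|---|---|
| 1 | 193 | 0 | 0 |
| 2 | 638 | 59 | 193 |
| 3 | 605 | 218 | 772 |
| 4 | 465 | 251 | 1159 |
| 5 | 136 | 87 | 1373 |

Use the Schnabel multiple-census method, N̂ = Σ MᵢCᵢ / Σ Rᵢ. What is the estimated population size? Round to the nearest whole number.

Σ MᵢCᵢ = 0·193 + 193·638 + 772·605 + 1159·465 + 1373·136 = 0 + 123134 + 467060 + 538935 + 186728 = 1315857
Σ Rᵢ = 0 + 59 + 218 + 251 + 87 = 615
N̂ = 1315857 / 615 ≈ 2139.6 → 2140

N ≈ 2140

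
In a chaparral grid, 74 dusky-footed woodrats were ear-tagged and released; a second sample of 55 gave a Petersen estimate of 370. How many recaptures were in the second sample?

From N = M·C/R: R = M·C / N = 74·55 / 370 = 4070 / 370 = 11.

R = 11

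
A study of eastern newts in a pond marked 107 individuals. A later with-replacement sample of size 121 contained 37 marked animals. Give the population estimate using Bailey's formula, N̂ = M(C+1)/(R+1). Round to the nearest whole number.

N ≈ 344

N̂ = 107·(121+1)/(37+1) = 107·122/38 = 13054/38 ≈ 343.5 → 344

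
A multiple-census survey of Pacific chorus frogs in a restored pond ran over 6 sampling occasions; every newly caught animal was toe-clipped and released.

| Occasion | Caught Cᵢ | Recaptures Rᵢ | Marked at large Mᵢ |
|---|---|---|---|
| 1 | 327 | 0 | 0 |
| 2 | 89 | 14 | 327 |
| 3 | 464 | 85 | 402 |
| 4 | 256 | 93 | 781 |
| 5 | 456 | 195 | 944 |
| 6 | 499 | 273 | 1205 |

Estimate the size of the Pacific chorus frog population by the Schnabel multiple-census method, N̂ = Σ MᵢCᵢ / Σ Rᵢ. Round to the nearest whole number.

N ≈ 2193

Σ MᵢCᵢ = 0·327 + 327·89 + 402·464 + 781·256 + 944·456 + 1205·499 = 0 + 29103 + 186528 + 199936 + 430464 + 601295 = 1447326
Σ Rᵢ = 0 + 14 + 85 + 93 + 195 + 273 = 660
N̂ = 1447326 / 660 ≈ 2192.9 → 2193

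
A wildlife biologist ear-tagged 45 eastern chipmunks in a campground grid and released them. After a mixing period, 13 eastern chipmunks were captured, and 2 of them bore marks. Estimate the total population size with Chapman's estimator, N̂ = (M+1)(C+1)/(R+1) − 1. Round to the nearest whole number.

N̂ = (45+1)(13+1)/(2+1) − 1 = 46·14/3 − 1
= 644/3 − 1 ≈ 214.7 − 1 ≈ 213.7 → 214

N ≈ 214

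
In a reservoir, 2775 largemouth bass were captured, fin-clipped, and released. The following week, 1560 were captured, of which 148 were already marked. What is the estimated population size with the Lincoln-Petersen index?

N = (2775 × 1560) / 148 = 4329000 / 148 = 29250

N = 29,250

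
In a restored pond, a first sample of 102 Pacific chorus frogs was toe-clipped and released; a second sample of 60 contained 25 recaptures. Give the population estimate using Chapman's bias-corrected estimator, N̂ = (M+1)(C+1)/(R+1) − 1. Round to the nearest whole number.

N ≈ 241

N̂ = (102+1)(60+1)/(25+1) − 1 = 103·61/26 − 1
= 6283/26 − 1 ≈ 241.7 − 1 ≈ 240.7 → 241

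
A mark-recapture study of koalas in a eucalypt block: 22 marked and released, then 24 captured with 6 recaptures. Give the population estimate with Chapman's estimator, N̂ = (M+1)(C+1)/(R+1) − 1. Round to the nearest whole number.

N̂ = (22+1)(24+1)/(6+1) − 1 = 23·25/7 − 1
= 575/7 − 1 ≈ 82.1 − 1 ≈ 81.1 → 81

N ≈ 81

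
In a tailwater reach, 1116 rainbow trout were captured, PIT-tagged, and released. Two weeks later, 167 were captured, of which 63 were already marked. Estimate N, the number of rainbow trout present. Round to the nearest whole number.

If marked individuals mix randomly, R/C ≈ M/N, giving N ≈ M·C/R.
N = (1116 × 167) / 63 = 186372 / 63 ≈ 2958.3 → 2958

N ≈ 2958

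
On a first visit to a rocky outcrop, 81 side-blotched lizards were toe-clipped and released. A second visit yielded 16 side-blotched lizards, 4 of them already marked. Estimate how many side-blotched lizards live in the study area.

If marked individuals mix randomly, R/C ≈ M/N, giving N ≈ M·C/R.
N = (81 × 16) / 4 = 1296 / 4 = 324

N = 324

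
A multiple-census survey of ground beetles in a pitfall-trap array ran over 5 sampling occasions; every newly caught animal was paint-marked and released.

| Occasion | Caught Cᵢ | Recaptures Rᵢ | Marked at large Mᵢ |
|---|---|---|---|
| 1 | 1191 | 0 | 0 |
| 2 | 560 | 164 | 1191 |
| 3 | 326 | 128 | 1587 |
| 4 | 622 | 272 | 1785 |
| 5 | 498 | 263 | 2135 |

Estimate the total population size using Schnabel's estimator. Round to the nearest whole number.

Σ MᵢCᵢ = 0·1191 + 1191·560 + 1587·326 + 1785·622 + 2135·498 = 0 + 666960 + 517362 + 1110270 + 1063230 = 3357822
Σ Rᵢ = 0 + 164 + 128 + 272 + 263 = 827
N̂ = 3357822 / 827 ≈ 4060.2 → 4060

N ≈ 4060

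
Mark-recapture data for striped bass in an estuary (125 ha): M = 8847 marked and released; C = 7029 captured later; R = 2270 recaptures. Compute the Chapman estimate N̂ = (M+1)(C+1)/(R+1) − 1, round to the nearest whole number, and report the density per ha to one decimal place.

N̂ = 8848·7030/2271 − 1 = 62201440/2271 − 1 ≈ 27388.4 → 27388
Density = N̂ / area = 27388 / 125 ≈ 219.10 → 219.1 per ha

density ≈ 219.1 striped bass per ha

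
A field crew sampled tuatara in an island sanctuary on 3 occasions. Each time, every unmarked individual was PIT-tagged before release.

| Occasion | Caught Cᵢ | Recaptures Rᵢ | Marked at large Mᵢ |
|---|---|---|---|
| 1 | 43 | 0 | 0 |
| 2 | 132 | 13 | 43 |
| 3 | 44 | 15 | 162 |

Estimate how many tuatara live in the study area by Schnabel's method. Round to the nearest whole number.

Σ MᵢCᵢ = 0·43 + 43·132 + 162·44 = 0 + 5676 + 7128 = 12804
Σ Rᵢ = 0 + 13 + 15 = 28
N̂ = 12804 / 28 ≈ 457.3 → 457

N ≈ 457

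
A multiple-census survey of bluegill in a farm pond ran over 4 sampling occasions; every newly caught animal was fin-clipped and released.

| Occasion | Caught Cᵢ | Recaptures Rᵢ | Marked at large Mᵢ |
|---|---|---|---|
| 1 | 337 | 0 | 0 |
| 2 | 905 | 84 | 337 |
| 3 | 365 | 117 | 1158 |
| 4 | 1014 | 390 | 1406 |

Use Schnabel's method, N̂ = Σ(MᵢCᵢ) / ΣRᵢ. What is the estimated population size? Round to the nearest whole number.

N ≈ 3644

Σ MᵢCᵢ = 0·337 + 337·905 + 1158·365 + 1406·1014 = 0 + 304985 + 422670 + 1425684 = 2153339
Σ Rᵢ = 0 + 84 + 117 + 390 = 591
N̂ = 2153339 / 591 ≈ 3643.6 → 3644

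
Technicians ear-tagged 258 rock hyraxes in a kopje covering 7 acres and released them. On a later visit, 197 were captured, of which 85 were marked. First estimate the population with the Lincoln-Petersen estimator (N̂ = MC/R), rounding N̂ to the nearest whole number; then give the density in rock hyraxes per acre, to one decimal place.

density ≈ 85.4 rock hyraxes per acre

N̂ = 258·197/85 = 50826/85 ≈ 598.0 → 598
Density = N̂ / area = 598 / 7 ≈ 85.43 → 85.4 per acre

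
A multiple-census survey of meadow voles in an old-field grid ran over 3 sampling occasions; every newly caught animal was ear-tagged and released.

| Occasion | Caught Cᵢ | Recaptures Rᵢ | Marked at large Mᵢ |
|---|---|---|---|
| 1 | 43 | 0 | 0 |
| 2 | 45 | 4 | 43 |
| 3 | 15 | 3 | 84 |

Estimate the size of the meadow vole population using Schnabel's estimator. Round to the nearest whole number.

Σ MᵢCᵢ = 0·43 + 43·45 + 84·15 = 0 + 1935 + 1260 = 3195
Σ Rᵢ = 0 + 4 + 3 = 7
N̂ = 3195 / 7 ≈ 456.4 → 456

N ≈ 456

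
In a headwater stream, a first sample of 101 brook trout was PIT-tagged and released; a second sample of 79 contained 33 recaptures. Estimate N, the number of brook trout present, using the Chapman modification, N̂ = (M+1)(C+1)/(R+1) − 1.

N = 239

N̂ = (101+1)(79+1)/(33+1) − 1 = 102·80/34 − 1
= 8160/34 − 1 = 240 − 1 = 239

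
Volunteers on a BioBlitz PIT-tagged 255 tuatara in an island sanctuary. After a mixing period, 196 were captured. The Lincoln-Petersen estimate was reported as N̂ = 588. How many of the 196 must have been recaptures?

R = 85

From N = M·C/R: R = M·C / N = 255·196 / 588 = 49980 / 588 = 85.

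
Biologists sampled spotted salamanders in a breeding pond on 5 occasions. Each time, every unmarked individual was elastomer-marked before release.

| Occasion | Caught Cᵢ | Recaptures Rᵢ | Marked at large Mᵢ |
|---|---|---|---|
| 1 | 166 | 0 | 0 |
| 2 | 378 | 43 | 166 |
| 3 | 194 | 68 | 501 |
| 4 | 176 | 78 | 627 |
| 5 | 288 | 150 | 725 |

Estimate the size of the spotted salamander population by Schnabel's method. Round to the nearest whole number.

N ≈ 1413

Σ MᵢCᵢ = 0·166 + 166·378 + 501·194 + 627·176 + 725·288 = 0 + 62748 + 97194 + 110352 + 208800 = 479094
Σ Rᵢ = 0 + 43 + 68 + 78 + 150 = 339
N̂ = 479094 / 339 ≈ 1413.3 → 1413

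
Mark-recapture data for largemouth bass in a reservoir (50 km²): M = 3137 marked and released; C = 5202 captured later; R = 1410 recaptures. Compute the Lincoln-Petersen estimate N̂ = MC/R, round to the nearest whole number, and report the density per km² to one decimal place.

N̂ = 3137·5202/1410 = 16318674/1410 ≈ 11573.5 → 11574
Density = N̂ / area = 11574 / 50 ≈ 231.48 → 231.5 per km²

density ≈ 231.5 largemouth bass per km²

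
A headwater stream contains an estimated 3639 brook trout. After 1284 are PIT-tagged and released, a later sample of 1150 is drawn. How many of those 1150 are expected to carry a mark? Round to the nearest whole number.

expected recaptures ≈ 406

Expected recaptures E[R] = M·C / N.
E[R] = 1284 × 1150 / 3639 = 1476600 / 3639 ≈ 405.8 → 406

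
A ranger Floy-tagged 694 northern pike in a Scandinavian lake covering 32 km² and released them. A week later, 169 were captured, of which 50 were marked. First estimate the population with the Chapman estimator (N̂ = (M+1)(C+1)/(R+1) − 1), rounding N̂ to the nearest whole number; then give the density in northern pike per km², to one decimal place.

density ≈ 72.4 northern pike per km²

N̂ = 695·170/51 − 1 = 118150/51 − 1 ≈ 2315.7 → 2316
Density = N̂ / area = 2316 / 32 ≈ 72.38 → 72.4 per km²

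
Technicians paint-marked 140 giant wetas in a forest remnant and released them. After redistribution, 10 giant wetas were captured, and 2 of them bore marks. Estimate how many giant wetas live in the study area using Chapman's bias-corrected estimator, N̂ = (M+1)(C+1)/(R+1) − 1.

N = 516

N̂ = (140+1)(10+1)/(2+1) − 1 = 141·11/3 − 1
= 1551/3 − 1 = 517 − 1 = 516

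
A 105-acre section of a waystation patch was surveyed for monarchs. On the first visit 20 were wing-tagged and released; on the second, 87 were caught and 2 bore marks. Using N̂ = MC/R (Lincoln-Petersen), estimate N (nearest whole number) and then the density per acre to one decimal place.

density ≈ 8.3 monarchs per acre

N̂ = 20·87/2 = 1740/2 = 870
Density = N̂ / area = 870 / 105 ≈ 8.29 → 8.3 per acre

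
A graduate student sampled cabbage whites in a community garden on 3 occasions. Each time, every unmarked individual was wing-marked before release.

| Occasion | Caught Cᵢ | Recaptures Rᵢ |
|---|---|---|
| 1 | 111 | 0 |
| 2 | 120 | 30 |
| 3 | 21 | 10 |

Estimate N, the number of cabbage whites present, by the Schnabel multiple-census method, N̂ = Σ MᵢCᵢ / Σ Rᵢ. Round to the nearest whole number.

N ≈ 439

Marked at large before each occasion: Mᵢ = Σⱼ<ᵢ (Cⱼ − Rⱼ) → M1=0, M2=111, M3=201
Σ MᵢCᵢ = 0·111 + 111·120 + 201·21 = 0 + 13320 + 4221 = 17541
Σ Rᵢ = 0 + 30 + 10 = 40
N̂ = 17541 / 40 ≈ 438.5 → 439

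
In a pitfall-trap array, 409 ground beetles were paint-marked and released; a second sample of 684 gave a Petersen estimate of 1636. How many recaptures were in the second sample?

R = 171

From N = M·C/R: R = M·C / N = 409·684 / 1636 = 279756 / 1636 = 171.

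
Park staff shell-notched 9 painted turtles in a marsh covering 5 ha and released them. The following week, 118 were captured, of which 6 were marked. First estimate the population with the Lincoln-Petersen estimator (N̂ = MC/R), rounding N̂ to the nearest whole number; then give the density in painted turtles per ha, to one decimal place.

N̂ = 9·118/6 = 1062/6 = 177
Density = N̂ / area = 177 / 5 ≈ 35.40 → 35.4 per ha

density ≈ 35.4 painted turtles per ha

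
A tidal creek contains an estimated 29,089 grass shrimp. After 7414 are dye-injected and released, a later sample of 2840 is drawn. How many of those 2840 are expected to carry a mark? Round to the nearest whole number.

The marked fraction of the population is 7414/29089, so in a sample of 2840 expect C·(M/N) marked.
E[R] = 7414 × 2840 / 29089 = 21055760 / 29089 ≈ 723.8 → 724

expected recaptures ≈ 724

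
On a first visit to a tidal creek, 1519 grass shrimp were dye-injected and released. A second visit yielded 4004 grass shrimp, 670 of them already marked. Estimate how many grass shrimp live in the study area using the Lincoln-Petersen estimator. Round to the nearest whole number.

N ≈ 9078

N = (1519 × 4004) / 670 = 6082076 / 670 ≈ 9077.7 → 9078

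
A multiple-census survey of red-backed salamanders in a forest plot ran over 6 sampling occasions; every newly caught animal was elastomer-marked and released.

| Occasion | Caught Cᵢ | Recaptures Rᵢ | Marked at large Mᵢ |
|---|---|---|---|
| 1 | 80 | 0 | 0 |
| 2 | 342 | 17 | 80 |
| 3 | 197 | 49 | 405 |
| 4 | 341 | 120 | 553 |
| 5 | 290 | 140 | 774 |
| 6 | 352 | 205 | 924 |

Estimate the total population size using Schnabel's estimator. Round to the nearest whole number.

Σ MᵢCᵢ = 0·80 + 80·342 + 405·197 + 553·341 + 774·290 + 924·352 = 0 + 27360 + 79785 + 188573 + 224460 + 325248 = 845426
Σ Rᵢ = 0 + 17 + 49 + 120 + 140 + 205 = 531
N̂ = 845426 / 531 ≈ 1592.1 → 1592

N ≈ 1592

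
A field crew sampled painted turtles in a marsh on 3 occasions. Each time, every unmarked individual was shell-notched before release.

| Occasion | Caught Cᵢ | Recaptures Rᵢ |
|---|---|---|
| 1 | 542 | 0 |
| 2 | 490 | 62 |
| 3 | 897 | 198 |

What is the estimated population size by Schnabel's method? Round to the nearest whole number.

N ≈ 4368

Marked at large before each occasion: Mᵢ = Σⱼ<ᵢ (Cⱼ − Rⱼ) → M1=0, M2=542, M3=970
Σ MᵢCᵢ = 0·542 + 542·490 + 970·897 = 0 + 265580 + 870090 = 1135670
Σ Rᵢ = 0 + 62 + 198 = 260
N̂ = 1135670 / 260 ≈ 4368.0 → 4368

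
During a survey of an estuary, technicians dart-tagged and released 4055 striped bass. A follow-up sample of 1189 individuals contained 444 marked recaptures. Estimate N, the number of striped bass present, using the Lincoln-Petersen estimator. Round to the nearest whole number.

N ≈ 10,859

N = (4055 × 1189) / 444 = 4821395 / 444 ≈ 10859.0 → 10859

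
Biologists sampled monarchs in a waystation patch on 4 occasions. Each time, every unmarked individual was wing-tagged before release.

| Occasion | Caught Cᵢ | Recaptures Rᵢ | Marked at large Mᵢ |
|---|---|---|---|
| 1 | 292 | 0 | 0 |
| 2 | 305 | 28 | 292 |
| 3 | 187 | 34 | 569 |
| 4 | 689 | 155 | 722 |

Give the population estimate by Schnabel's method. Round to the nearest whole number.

Σ MᵢCᵢ = 0·292 + 292·305 + 569·187 + 722·689 = 0 + 89060 + 106403 + 497458 = 692921
Σ Rᵢ = 0 + 28 + 34 + 155 = 217
N̂ = 692921 / 217 ≈ 3193.2 → 3193

N ≈ 3193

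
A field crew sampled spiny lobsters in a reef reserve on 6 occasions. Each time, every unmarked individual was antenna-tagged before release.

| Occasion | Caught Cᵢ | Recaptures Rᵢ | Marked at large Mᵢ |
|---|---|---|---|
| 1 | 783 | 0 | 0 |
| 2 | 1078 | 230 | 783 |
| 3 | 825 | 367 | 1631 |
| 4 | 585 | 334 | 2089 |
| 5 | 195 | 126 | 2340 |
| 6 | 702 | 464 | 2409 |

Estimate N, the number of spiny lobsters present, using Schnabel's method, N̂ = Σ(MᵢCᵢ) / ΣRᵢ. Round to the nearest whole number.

N ≈ 3655

Σ MᵢCᵢ = 0·783 + 783·1078 + 1631·825 + 2089·585 + 2340·195 + 2409·702 = 0 + 844074 + 1345575 + 1222065 + 456300 + 1691118 = 5559132
Σ Rᵢ = 0 + 230 + 367 + 334 + 126 + 464 = 1521
N̂ = 5559132 / 1521 ≈ 3654.9 → 3655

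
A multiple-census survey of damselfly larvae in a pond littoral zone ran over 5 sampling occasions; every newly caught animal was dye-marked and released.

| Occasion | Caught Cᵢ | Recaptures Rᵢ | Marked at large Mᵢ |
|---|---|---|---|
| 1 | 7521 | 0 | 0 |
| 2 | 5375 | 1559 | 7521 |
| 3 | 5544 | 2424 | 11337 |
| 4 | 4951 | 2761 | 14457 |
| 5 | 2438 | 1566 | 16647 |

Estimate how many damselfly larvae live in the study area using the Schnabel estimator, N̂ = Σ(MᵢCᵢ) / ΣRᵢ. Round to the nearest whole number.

Σ MᵢCᵢ = 0·7521 + 7521·5375 + 11337·5544 + 14457·4951 + 16647·2438 = 0 + 40425375 + 62852328 + 71576607 + 40585386 = 215439696
Σ Rᵢ = 0 + 1559 + 2424 + 2761 + 1566 = 8310
N̂ = 215439696 / 8310 ≈ 25925.4 → 25925

N ≈ 25,925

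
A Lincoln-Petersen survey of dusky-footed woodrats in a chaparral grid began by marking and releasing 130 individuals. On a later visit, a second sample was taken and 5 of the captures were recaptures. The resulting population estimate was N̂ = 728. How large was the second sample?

C = 28

From N = M·C/R: C = N·R / M = 728·5 / 130 = 3640 / 130 = 28.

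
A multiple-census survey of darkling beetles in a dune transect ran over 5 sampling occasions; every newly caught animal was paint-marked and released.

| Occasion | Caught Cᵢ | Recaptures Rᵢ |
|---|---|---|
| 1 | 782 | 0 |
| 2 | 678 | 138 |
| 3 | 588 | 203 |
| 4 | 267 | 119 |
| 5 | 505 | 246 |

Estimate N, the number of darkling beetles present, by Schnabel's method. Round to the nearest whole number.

N ≈ 3824

Marked at large before each occasion: Mᵢ = Σⱼ<ᵢ (Cⱼ − Rⱼ) → M1=0, M2=782, M3=1322, M4=1707, M5=1855
Σ MᵢCᵢ = 0·782 + 782·678 + 1322·588 + 1707·267 + 1855·505 = 0 + 530196 + 777336 + 455769 + 936775 = 2700076
Σ Rᵢ = 0 + 138 + 203 + 119 + 246 = 706
N̂ = 2700076 / 706 ≈ 3824.47 → 3824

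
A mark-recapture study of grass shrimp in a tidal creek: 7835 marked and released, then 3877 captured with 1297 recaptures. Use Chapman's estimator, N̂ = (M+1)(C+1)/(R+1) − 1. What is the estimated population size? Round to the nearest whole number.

N ≈ 23,410

N̂ = (7835+1)(3877+1)/(1297+1) − 1 = 7836·3878/1298 − 1
= 30388008/1298 − 1 ≈ 23411.4 − 1 ≈ 23410.4 → 23410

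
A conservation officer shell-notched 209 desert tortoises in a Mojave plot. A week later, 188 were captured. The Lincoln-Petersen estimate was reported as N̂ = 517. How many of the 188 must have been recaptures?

R = 76

From N = M·C/R: R = M·C / N = 209·188 / 517 = 39292 / 517 = 76.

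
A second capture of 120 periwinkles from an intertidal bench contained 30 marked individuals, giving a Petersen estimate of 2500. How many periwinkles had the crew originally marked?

M = 625

From N = M·C/R: M = N·R / C = 2500·30 / 120 = 75000 / 120 = 625.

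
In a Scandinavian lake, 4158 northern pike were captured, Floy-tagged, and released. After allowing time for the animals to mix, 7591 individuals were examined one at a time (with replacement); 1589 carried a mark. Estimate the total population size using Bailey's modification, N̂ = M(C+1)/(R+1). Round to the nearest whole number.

N̂ = 4158·(7591+1)/(1589+1) = 4158·7592/1590 = 31567536/1590 ≈ 19853.8 → 19854

N ≈ 19,854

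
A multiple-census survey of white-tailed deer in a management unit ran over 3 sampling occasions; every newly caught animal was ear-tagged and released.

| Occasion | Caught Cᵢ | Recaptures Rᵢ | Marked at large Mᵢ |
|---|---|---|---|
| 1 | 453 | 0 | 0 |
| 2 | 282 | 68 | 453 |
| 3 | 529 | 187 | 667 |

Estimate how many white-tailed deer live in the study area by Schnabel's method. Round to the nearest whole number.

Σ MᵢCᵢ = 0·453 + 453·282 + 667·529 = 0 + 127746 + 352843 = 480589
Σ Rᵢ = 0 + 68 + 187 = 255
N̂ = 480589 / 255 ≈ 1884.7 → 1885

N ≈ 1885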